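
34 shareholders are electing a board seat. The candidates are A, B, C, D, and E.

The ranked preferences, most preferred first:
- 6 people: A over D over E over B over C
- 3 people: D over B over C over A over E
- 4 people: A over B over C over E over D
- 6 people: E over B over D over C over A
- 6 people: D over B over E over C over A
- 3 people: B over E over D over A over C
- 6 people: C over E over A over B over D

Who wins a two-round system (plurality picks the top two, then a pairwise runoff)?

D

Round 1 first-place votes: A 10, B 3, C 6, D 9, E 6. A and D advance.
Runoff: A is ranked above D on 16 ballots, D above A on 18.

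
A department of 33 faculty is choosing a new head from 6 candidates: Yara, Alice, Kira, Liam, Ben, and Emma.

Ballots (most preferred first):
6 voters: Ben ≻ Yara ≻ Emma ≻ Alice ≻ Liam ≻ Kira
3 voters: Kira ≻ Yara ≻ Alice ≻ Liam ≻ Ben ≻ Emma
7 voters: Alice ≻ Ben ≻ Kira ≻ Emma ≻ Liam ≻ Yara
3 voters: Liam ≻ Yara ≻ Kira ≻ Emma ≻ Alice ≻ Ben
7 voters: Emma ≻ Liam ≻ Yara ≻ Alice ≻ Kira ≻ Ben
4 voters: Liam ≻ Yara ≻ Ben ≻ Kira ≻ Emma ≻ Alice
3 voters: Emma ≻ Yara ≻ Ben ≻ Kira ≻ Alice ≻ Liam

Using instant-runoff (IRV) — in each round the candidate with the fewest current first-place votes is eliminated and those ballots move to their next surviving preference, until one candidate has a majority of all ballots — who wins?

Emma

Round 1: Yara 0, Alice 7, Kira 3, Liam 7, Ben 6, Emma 10. Yara eliminated.
Round 2: Alice 7, Kira 3, Liam 7, Ben 6, Emma 10. Kira eliminated.
Round 3: Alice 10, Liam 7, Ben 6, Emma 10. Ben eliminated.
Round 4: Alice 10, Liam 7, Emma 16. Liam eliminated.
Round 5: Alice 10, Emma 23. Emma has a majority (≥17).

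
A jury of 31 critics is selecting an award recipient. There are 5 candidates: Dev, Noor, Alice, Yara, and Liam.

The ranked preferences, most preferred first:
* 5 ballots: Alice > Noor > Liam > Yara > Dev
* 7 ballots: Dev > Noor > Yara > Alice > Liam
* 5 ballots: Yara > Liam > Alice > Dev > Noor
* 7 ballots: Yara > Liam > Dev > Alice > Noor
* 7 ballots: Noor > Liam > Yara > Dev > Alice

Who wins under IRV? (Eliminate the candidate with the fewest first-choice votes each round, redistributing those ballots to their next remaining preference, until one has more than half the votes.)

Noor

Round 1: Dev 7, Noor 7, Alice 5, Yara 12, Liam 0. Liam eliminated.
Round 2: Dev 7, Noor 7, Alice 5, Yara 12. Alice eliminated.
Round 3: Dev 7, Noor 12, Yara 12. Dev eliminated.
Round 4: Noor 19, Yara 12. Noor has a majority (≥16).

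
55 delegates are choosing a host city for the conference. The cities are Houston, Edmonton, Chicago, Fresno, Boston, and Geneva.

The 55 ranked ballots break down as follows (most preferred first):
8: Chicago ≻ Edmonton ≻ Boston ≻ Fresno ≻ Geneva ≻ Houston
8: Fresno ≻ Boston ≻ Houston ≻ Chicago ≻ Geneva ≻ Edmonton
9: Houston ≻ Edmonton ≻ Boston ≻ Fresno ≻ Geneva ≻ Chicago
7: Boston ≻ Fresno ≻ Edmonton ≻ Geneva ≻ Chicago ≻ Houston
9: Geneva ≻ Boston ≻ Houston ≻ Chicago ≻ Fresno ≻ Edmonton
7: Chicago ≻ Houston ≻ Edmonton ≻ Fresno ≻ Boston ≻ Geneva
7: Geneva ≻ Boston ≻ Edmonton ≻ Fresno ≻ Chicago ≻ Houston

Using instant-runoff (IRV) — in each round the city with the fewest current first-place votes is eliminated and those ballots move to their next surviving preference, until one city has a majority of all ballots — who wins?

Round 1: Houston 9, Edmonton 0, Chicago 15, Fresno 8, Boston 7, Geneva 16. Edmonton eliminated.
Round 2: Houston 9, Chicago 15, Fresno 8, Boston 7, Geneva 16. Boston eliminated.
Round 3: Houston 9, Chicago 15, Fresno 15, Geneva 16. Houston eliminated.
Round 4: Chicago 15, Fresno 24, Geneva 16. Chicago eliminated.
Round 5: Fresno 39, Geneva 16. Fresno has a majority (≥28).

Fresno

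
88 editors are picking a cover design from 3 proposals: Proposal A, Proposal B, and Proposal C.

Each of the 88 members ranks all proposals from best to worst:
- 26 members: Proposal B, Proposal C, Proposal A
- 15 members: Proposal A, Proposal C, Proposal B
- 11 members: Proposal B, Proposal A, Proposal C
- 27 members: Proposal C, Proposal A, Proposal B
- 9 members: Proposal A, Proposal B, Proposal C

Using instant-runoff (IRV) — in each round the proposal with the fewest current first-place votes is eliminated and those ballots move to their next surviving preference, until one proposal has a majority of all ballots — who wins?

Proposal B

Round 1: Proposal A 24, Proposal B 37, Proposal C 27. Proposal A eliminated.
Round 2: Proposal B 46, Proposal C 42. Proposal B has a majority (≥45).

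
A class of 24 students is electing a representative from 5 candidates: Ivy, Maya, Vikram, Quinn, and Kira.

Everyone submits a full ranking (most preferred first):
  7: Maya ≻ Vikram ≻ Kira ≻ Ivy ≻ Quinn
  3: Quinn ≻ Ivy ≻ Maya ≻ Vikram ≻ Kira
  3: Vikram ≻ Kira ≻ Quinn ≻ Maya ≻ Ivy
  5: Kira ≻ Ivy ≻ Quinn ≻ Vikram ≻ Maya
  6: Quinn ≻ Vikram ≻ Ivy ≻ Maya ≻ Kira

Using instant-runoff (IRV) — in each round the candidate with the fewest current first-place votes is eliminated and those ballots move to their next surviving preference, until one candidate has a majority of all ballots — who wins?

Round 1: Ivy 0, Maya 7, Vikram 3, Quinn 9, Kira 5. Ivy eliminated.
Round 2: Maya 7, Vikram 3, Quinn 9, Kira 5. Vikram eliminated.
Round 3: Maya 7, Quinn 9, Kira 8. Maya eliminated.
Round 4: Quinn 9, Kira 15. Kira has a majority (≥13).

Kira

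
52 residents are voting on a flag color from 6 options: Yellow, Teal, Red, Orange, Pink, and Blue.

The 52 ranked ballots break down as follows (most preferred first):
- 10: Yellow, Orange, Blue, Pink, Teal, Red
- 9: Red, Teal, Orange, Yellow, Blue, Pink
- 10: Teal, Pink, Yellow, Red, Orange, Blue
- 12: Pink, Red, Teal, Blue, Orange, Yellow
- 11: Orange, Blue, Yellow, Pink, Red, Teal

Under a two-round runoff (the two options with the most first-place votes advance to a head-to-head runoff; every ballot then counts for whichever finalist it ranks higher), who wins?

Round 1 first-place votes: Yellow 10, Teal 10, Red 9, Orange 11, Pink 12, Blue 0. Pink and Orange advance.
Runoff: Pink is ranked above Orange on 22 ballots, Orange above Pink on 30.

Orange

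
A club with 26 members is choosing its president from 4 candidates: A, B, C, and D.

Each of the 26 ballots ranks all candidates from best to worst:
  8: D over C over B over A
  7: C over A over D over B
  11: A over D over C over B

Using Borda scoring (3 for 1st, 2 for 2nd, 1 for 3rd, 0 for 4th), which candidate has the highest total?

A: 8×0 + 7×2 + 11×3 = 47
B: 8×1 + 7×0 + 11×0 = 8
C: 8×2 + 7×3 + 11×1 = 48
D: 8×3 + 7×1 + 11×2 = 53

D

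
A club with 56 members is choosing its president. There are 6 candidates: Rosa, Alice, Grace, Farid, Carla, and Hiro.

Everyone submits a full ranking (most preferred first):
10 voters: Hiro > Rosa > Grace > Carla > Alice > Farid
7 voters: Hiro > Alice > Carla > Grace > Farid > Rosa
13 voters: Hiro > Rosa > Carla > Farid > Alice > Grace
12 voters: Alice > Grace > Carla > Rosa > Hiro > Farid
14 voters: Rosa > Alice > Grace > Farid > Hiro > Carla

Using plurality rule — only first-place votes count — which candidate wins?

First-place votes: Rosa 14, Alice 12, Grace 0, Farid 0, Carla 0, Hiro 30.

Hiro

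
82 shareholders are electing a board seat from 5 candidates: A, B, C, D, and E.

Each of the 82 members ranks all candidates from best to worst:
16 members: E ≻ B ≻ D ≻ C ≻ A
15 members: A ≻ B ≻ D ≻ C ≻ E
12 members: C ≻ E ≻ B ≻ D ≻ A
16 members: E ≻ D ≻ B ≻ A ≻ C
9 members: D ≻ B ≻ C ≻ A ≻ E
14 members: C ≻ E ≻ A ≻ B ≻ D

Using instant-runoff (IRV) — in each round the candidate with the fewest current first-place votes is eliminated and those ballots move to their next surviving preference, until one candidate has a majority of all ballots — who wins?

C

Round 1: A 15, B 0, C 26, D 9, E 32. B eliminated.
Round 2: A 15, C 26, D 9, E 32. D eliminated.
Round 3: A 15, C 35, E 32. A eliminated.
Round 4: C 50, E 32. C has a majority (≥42).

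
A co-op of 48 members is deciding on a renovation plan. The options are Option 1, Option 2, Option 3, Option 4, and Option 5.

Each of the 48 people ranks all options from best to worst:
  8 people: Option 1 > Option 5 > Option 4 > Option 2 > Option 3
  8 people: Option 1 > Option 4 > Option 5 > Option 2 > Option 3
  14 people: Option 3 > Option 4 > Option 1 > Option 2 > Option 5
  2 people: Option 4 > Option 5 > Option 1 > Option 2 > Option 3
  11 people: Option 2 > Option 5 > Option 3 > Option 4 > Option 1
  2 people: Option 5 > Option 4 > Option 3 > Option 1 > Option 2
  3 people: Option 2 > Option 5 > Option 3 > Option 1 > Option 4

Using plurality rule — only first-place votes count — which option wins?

First-place votes: Option 1 16, Option 2 14, Option 3 14, Option 4 2, Option 5 2.

Option 1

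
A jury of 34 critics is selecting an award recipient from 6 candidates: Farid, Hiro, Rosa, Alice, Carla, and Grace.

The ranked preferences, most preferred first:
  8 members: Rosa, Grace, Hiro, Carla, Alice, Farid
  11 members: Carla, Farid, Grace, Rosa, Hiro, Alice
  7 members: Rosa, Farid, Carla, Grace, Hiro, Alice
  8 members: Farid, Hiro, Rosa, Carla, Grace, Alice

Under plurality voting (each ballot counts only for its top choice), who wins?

Rosa

First-place votes: Farid 8, Hiro 0, Rosa 15, Alice 0, Carla 11, Grace 0.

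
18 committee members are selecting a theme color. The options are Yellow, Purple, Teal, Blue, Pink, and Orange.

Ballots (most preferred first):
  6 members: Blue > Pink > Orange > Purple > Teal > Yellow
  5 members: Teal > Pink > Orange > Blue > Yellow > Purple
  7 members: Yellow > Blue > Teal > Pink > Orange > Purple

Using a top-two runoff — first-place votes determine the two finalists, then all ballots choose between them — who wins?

Round 1 first-place votes: Yellow 7, Purple 0, Teal 5, Blue 6, Pink 0, Orange 0. Yellow and Blue advance.
Runoff: Yellow is ranked above Blue on 7 ballots, Blue above Yellow on 11.

Blue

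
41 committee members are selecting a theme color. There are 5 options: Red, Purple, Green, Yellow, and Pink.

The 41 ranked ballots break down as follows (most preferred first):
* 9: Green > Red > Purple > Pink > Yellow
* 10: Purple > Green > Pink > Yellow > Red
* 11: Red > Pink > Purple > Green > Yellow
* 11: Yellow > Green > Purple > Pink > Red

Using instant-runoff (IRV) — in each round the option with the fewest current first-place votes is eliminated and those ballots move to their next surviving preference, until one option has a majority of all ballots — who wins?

Yellow

Round 1: Red 11, Purple 10, Green 9, Yellow 11, Pink 0. Pink eliminated.
Round 2: Red 11, Purple 10, Green 9, Yellow 11. Green eliminated.
Round 3: Red 20, Purple 10, Yellow 11. Purple eliminated.
Round 4: Red 20, Yellow 21. Yellow has a majority (≥21).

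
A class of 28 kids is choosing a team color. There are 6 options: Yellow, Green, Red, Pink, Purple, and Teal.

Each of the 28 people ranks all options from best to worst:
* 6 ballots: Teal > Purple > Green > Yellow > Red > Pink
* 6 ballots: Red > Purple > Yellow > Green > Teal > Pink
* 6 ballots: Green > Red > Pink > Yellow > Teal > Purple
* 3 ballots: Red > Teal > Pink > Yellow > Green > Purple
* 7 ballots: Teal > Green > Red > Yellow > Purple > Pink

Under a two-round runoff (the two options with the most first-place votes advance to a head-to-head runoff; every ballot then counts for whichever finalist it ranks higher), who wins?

Red

Round 1 first-place votes: Yellow 0, Green 6, Red 9, Pink 0, Purple 0, Teal 13. Teal and Red advance.
Runoff: Teal is ranked above Red on 13 ballots, Red above Teal on 15.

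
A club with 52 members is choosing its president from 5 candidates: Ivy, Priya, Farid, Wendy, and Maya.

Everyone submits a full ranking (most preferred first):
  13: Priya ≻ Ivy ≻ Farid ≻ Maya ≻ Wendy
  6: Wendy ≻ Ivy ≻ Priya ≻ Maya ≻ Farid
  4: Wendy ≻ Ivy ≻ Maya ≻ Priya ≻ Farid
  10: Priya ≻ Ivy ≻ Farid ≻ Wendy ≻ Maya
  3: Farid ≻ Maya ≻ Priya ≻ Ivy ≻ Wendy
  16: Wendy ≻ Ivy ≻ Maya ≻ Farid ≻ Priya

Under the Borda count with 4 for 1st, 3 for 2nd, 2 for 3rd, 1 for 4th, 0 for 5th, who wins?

Ivy

Ivy: 13×3 + 6×3 + 4×3 + 10×3 + 3×1 + 16×3 = 150
Priya: 13×4 + 6×2 + 4×1 + 10×4 + 3×2 + 16×0 = 114
Farid: 13×2 + 6×0 + 4×0 + 10×2 + 3×4 + 16×1 = 74
Wendy: 13×0 + 6×4 + 4×4 + 10×1 + 3×0 + 16×4 = 114
Maya: 13×1 + 6×1 + 4×2 + 10×0 + 3×3 + 16×2 = 68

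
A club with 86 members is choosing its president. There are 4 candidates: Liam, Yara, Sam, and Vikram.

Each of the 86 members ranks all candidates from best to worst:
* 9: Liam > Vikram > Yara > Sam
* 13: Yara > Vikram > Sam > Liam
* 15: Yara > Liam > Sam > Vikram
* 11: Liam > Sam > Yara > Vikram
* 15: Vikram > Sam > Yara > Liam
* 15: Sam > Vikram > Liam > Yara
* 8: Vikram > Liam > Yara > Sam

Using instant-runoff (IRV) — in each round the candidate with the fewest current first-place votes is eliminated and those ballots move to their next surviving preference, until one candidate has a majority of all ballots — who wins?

Round 1: Liam 20, Yara 28, Sam 15, Vikram 23. Sam eliminated.
Round 2: Liam 20, Yara 28, Vikram 38. Liam eliminated.
Round 3: Yara 39, Vikram 47. Vikram has a majority (≥44).

Vikram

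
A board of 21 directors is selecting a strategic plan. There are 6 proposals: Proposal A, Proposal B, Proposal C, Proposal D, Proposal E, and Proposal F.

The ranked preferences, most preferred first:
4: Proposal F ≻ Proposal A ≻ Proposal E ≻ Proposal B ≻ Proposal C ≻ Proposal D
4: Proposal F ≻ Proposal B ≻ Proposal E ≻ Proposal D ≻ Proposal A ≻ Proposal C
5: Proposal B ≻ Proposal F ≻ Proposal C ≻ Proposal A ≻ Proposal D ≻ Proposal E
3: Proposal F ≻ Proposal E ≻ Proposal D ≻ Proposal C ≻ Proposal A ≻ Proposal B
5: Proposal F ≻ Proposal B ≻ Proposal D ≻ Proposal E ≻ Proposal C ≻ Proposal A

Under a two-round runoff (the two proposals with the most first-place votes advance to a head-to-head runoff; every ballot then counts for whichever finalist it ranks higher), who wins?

Round 1 first-place votes: Proposal A 0, Proposal B 5, Proposal C 0, Proposal D 0, Proposal E 0, Proposal F 16. Proposal F and Proposal B advance.
Runoff: Proposal F is ranked above Proposal B on 16 ballots, Proposal B above Proposal F on 5.

Proposal F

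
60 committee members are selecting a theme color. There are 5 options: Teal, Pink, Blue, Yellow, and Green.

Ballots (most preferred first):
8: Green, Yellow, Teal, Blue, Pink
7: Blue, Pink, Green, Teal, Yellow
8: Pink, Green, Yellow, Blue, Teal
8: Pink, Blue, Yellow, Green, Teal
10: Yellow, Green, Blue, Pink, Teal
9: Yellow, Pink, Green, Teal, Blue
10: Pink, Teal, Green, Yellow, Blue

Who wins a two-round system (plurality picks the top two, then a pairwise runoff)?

Pink

Round 1 first-place votes: Teal 0, Pink 26, Blue 7, Yellow 19, Green 8. Pink and Yellow advance.
Runoff: Pink is ranked above Yellow on 33 ballots, Yellow above Pink on 27.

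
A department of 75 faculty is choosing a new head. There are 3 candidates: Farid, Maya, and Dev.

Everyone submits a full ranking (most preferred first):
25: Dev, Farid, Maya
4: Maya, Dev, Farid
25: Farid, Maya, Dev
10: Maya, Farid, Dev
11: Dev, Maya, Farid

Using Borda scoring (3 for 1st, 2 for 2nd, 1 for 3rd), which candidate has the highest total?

Farid

Farid: 25×2 + 4×1 + 25×3 + 10×2 + 11×1 = 160
Maya: 25×1 + 4×3 + 25×2 + 10×3 + 11×2 = 139
Dev: 25×3 + 4×2 + 25×1 + 10×1 + 11×3 = 151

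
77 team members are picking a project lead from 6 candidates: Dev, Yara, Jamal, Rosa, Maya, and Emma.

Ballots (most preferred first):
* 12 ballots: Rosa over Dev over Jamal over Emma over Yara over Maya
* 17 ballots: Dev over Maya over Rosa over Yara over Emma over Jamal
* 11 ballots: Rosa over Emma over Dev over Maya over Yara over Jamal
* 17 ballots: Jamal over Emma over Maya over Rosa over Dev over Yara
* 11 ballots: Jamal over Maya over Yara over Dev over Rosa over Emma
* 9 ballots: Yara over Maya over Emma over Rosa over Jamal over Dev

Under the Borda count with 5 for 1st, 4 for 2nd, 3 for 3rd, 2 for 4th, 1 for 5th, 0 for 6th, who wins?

Dev: 12×4 + 17×5 + 11×3 + 17×1 + 11×2 + 9×0 = 205
Yara: 12×1 + 17×2 + 11×1 + 17×0 + 11×3 + 9×5 = 135
Jamal: 12×3 + 17×0 + 11×0 + 17×5 + 11×5 + 9×1 = 185
Rosa: 12×5 + 17×3 + 11×5 + 17×2 + 11×1 + 9×2 = 229
Maya: 12×0 + 17×4 + 11×2 + 17×3 + 11×4 + 9×4 = 221
Emma: 12×2 + 17×1 + 11×4 + 17×4 + 11×0 + 9×3 = 180

Rosa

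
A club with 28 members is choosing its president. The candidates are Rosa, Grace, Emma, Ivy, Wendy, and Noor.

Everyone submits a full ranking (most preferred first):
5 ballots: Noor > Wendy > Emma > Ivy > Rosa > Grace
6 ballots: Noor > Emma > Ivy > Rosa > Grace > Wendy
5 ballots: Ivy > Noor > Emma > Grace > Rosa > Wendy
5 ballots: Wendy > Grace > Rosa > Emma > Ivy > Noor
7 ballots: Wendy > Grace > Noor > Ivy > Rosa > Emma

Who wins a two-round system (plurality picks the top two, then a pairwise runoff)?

Round 1 first-place votes: Rosa 0, Grace 0, Emma 0, Ivy 5, Wendy 12, Noor 11. Wendy and Noor advance.
Runoff: Wendy is ranked above Noor on 12 ballots, Noor above Wendy on 16.

Noor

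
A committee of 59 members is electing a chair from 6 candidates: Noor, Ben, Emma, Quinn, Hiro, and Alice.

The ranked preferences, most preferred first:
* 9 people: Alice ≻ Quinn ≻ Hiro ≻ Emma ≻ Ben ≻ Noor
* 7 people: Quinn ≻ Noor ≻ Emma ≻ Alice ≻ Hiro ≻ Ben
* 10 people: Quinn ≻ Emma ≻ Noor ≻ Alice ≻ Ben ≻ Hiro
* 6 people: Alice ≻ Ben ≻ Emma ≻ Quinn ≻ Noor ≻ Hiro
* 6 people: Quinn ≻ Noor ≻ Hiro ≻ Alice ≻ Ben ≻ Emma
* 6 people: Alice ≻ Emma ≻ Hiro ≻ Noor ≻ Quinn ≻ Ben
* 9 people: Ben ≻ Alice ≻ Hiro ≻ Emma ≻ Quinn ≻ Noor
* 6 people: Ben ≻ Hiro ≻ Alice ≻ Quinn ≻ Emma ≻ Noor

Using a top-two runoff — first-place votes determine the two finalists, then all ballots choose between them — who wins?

Round 1 first-place votes: Noor 0, Ben 15, Emma 0, Quinn 23, Hiro 0, Alice 21. Quinn and Alice advance.
Runoff: Quinn is ranked above Alice on 23 ballots, Alice above Quinn on 36.

Alice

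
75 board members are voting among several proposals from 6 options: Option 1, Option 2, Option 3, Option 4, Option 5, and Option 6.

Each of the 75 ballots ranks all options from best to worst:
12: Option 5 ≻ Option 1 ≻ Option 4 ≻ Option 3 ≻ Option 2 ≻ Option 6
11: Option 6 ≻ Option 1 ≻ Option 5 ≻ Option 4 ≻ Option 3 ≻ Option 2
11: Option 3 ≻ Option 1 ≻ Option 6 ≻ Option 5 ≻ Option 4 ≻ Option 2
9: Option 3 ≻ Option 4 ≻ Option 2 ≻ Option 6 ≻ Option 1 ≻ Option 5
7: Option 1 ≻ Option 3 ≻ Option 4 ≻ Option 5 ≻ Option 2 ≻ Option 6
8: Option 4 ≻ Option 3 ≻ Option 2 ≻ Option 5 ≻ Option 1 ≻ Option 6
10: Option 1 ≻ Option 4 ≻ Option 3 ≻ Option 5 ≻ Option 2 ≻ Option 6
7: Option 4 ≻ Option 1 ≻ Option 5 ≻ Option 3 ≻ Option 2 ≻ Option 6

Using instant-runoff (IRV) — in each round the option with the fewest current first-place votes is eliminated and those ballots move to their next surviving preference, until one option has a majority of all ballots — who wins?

Round 1: Option 1 17, Option 2 0, Option 3 20, Option 4 15, Option 5 12, Option 6 11. Option 2 eliminated.
Round 2: Option 1 17, Option 3 20, Option 4 15, Option 5 12, Option 6 11. Option 6 eliminated.
Round 3: Option 1 28, Option 3 20, Option 4 15, Option 5 12. Option 5 eliminated.
Round 4: Option 1 40, Option 3 20, Option 4 15. Option 1 has a majority (≥38).

Option 1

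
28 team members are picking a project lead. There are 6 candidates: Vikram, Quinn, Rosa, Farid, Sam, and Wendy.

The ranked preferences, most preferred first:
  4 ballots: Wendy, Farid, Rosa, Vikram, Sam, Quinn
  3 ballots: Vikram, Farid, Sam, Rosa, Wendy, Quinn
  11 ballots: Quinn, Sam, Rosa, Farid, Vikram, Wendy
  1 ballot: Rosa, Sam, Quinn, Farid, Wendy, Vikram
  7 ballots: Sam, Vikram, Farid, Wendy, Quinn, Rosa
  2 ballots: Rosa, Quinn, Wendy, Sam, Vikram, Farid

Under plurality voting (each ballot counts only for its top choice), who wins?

First-place votes: Vikram 3, Quinn 11, Rosa 3, Farid 0, Sam 7, Wendy 4.

Quinn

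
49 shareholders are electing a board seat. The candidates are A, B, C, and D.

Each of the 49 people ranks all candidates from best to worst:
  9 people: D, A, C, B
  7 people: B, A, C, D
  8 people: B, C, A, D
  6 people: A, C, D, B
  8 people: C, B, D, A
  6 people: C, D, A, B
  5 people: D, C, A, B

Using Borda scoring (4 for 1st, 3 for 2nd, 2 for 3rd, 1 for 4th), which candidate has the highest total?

A: 9×3 + 7×3 + 8×2 + 6×4 + 8×1 + 6×2 + 5×2 = 118
B: 9×1 + 7×4 + 8×4 + 6×1 + 8×3 + 6×1 + 5×1 = 110
C: 9×2 + 7×2 + 8×3 + 6×3 + 8×4 + 6×4 + 5×3 = 145
D: 9×4 + 7×1 + 8×1 + 6×2 + 8×2 + 6×3 + 5×4 = 117

C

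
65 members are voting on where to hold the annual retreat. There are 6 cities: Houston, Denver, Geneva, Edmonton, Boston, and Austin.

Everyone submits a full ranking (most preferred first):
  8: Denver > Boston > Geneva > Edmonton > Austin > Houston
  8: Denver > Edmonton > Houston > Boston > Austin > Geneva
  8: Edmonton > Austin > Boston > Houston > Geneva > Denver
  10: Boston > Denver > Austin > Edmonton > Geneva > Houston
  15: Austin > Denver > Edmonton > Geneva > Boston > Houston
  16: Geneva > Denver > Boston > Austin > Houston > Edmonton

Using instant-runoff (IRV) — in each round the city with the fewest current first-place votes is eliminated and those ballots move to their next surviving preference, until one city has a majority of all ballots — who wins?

Round 1: Houston 0, Denver 16, Geneva 16, Edmonton 8, Boston 10, Austin 15. Houston eliminated.
Round 2: Denver 16, Geneva 16, Edmonton 8, Boston 10, Austin 15. Edmonton eliminated.
Round 3: Denver 16, Geneva 16, Boston 10, Austin 23. Boston eliminated.
Round 4: Denver 26, Geneva 16, Austin 23. Geneva eliminated.
Round 5: Denver 42, Austin 23. Denver has a majority (≥33).

Denver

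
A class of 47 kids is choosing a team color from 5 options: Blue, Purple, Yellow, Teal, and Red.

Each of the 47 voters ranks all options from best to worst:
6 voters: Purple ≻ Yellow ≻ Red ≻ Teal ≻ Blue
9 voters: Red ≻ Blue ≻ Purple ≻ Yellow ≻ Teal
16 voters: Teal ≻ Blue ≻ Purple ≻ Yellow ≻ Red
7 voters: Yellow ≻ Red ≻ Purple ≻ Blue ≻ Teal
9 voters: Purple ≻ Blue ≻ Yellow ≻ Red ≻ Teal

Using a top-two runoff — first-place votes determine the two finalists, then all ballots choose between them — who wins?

Round 1 first-place votes: Blue 0, Purple 15, Yellow 7, Teal 16, Red 9. Teal and Purple advance.
Runoff: Teal is ranked above Purple on 16 ballots, Purple above Teal on 31.

Purple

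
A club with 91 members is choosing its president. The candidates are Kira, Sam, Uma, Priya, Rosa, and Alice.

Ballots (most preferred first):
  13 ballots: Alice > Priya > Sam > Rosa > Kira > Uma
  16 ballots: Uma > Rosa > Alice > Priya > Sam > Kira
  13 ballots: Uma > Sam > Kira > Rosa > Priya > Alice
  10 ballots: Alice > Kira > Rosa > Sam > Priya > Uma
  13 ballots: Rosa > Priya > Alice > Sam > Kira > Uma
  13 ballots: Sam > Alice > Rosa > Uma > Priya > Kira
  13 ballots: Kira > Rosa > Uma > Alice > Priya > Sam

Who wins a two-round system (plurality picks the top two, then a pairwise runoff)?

Alice

Round 1 first-place votes: Kira 13, Sam 13, Uma 29, Priya 0, Rosa 13, Alice 23. Uma and Alice advance.
Runoff: Uma is ranked above Alice on 42 ballots, Alice above Uma on 49.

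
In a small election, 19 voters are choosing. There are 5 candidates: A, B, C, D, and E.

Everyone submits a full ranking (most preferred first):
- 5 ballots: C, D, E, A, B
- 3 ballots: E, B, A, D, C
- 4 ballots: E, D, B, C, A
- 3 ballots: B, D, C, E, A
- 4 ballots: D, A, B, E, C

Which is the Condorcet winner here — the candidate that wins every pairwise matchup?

D vs A: 16–3
D vs B: 13–6
D vs C: 14–5
D vs E: 12–7
D beats every other candidate.

D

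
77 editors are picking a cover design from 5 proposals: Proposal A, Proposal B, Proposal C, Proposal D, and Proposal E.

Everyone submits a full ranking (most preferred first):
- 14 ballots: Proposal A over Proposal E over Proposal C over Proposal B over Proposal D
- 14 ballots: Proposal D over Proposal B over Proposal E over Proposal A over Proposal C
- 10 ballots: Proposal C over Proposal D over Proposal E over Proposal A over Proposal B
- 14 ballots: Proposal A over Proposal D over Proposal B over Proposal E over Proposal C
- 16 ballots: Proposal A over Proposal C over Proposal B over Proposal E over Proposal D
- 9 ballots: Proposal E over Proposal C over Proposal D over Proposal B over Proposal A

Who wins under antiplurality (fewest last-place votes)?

Proposal E

Last-place votes: Proposal A 9, Proposal B 10, Proposal C 28, Proposal D 30, Proposal E 0.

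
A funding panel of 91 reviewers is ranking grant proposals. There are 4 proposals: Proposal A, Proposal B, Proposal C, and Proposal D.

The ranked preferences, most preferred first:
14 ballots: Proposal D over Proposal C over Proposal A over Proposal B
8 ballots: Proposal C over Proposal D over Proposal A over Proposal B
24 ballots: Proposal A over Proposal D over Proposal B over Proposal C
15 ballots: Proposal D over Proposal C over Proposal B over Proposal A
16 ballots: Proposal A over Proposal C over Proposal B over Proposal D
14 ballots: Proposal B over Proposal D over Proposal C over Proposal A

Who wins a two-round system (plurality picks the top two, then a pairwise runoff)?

Proposal D

Round 1 first-place votes: Proposal A 40, Proposal B 14, Proposal C 8, Proposal D 29. Proposal A and Proposal D advance.
Runoff: Proposal A is ranked above Proposal D on 40 ballots, Proposal D above Proposal A on 51.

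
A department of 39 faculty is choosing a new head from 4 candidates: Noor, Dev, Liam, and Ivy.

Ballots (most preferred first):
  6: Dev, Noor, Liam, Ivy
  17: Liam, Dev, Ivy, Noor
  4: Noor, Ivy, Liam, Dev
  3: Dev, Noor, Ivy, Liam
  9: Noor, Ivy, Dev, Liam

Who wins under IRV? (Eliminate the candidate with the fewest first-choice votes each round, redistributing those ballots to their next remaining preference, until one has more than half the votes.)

Round 1: Noor 13, Dev 9, Liam 17, Ivy 0. Ivy eliminated.
Round 2: Noor 13, Dev 9, Liam 17. Dev eliminated.
Round 3: Noor 22, Liam 17. Noor has a majority (≥20).

Noor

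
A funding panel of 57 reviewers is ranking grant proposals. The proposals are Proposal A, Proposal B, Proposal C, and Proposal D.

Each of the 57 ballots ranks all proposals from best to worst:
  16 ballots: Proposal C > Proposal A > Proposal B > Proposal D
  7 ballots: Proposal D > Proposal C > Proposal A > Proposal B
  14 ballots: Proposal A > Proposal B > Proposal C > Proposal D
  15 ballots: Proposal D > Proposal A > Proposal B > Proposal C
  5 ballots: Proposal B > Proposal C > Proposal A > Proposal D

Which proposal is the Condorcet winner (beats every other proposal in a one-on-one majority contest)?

Proposal A

Proposal A vs Proposal B: 52–5
Proposal A vs Proposal C: 29–28
Proposal A vs Proposal D: 35–22
Proposal A beats every other proposal.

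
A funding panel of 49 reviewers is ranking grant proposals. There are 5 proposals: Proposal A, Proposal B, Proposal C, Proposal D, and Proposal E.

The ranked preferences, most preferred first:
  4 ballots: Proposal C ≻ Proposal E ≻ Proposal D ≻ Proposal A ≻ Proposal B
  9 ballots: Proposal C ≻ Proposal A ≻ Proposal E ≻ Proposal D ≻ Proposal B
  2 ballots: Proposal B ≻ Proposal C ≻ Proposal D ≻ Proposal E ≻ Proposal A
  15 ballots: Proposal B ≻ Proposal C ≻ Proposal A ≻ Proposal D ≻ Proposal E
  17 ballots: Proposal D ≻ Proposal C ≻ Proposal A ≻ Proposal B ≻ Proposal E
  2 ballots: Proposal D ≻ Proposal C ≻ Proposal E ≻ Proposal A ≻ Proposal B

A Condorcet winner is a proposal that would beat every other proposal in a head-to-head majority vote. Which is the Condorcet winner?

Proposal C vs Proposal A: 49–0
Proposal C vs Proposal B: 32–17
Proposal C vs Proposal D: 30–19
Proposal C vs Proposal E: 49–0
Proposal C beats every other proposal.

Proposal C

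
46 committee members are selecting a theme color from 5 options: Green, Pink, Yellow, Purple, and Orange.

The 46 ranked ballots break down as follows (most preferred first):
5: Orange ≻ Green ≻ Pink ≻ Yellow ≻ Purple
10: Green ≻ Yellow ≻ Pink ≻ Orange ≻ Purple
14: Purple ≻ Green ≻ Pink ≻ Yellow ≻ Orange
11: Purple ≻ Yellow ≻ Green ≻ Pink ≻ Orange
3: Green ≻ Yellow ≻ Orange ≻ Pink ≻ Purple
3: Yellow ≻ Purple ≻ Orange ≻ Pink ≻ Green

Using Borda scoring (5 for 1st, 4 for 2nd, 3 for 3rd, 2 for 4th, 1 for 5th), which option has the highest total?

Green: 5×4 + 10×5 + 14×4 + 11×3 + 3×5 + 3×1 = 177
Pink: 5×3 + 10×3 + 14×3 + 11×2 + 3×2 + 3×2 = 121
Yellow: 5×2 + 10×4 + 14×2 + 11×4 + 3×4 + 3×5 = 149
Purple: 5×1 + 10×1 + 14×5 + 11×5 + 3×1 + 3×4 = 155
Orange: 5×5 + 10×2 + 14×1 + 11×1 + 3×3 + 3×3 = 88

Green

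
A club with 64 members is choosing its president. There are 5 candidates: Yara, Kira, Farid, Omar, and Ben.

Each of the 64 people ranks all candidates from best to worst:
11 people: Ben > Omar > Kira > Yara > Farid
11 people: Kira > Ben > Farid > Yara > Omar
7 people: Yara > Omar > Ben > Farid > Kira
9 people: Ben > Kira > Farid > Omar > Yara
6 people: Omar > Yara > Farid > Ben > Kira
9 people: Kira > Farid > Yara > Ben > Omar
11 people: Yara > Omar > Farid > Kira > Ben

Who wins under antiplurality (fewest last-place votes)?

Yara

Last-place votes: Yara 9, Kira 13, Farid 11, Omar 20, Ben 11.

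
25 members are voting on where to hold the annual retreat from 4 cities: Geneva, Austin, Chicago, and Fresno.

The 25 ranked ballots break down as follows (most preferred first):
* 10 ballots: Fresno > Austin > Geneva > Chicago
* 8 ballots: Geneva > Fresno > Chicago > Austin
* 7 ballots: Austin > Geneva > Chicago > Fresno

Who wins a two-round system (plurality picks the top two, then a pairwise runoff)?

Geneva

Round 1 first-place votes: Geneva 8, Austin 7, Chicago 0, Fresno 10. Fresno and Geneva advance.
Runoff: Fresno is ranked above Geneva on 10 ballots, Geneva above Fresno on 15.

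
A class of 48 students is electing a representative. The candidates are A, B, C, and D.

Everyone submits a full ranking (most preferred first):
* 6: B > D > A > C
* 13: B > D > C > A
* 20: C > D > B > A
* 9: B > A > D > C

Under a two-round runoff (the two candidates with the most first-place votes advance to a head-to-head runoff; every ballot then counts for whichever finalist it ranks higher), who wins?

B

Round 1 first-place votes: A 0, B 28, C 20, D 0. B and C advance.
Runoff: B is ranked above C on 28 ballots, C above B on 20.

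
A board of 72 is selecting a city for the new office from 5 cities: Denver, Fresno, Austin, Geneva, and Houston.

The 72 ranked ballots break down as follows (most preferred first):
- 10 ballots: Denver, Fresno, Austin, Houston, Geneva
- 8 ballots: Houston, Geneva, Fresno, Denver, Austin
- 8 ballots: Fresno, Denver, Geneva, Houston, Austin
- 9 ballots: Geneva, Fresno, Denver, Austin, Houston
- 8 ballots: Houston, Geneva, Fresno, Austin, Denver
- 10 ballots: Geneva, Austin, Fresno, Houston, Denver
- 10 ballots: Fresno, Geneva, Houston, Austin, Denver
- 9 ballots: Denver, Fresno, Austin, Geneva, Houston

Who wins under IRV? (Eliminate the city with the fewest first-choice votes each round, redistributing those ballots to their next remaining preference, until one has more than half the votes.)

Geneva

Round 1: Denver 19, Fresno 18, Austin 0, Geneva 19, Houston 16. Austin eliminated.
Round 2: Denver 19, Fresno 18, Geneva 19, Houston 16. Houston eliminated.
Round 3: Denver 19, Fresno 18, Geneva 35. Fresno eliminated.
Round 4: Denver 27, Geneva 45. Geneva has a majority (≥37).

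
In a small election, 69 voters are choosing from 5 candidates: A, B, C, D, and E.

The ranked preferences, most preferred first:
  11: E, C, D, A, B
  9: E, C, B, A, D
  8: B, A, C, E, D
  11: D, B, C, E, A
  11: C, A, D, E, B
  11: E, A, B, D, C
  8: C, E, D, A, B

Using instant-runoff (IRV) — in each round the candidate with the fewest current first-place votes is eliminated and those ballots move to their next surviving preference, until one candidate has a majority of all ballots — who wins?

C

Round 1: A 0, B 8, C 19, D 11, E 31. A eliminated.
Round 2: B 8, C 19, D 11, E 31. B eliminated.
Round 3: C 27, D 11, E 31. D eliminated.
Round 4: C 38, E 31. C has a majority (≥35).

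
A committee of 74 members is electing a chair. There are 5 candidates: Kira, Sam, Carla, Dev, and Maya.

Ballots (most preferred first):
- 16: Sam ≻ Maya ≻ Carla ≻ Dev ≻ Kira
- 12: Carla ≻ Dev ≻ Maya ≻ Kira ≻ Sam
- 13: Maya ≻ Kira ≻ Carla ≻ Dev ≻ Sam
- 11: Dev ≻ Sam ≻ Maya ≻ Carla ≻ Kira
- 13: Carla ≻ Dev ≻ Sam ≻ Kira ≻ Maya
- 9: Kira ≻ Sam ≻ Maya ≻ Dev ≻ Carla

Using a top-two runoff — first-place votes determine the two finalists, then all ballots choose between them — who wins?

Carla

Round 1 first-place votes: Kira 9, Sam 16, Carla 25, Dev 11, Maya 13. Carla and Sam advance.
Runoff: Carla is ranked above Sam on 38 ballots, Sam above Carla on 36.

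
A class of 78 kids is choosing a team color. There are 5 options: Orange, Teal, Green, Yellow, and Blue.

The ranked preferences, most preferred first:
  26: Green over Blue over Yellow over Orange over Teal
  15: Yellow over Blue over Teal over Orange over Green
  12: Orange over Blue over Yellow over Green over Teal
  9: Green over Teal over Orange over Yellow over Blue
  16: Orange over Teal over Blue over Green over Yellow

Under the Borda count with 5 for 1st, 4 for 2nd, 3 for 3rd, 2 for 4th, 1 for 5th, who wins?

Orange: 26×2 + 15×2 + 12×5 + 9×3 + 16×5 = 249
Teal: 26×1 + 15×3 + 12×1 + 9×4 + 16×4 = 183
Green: 26×5 + 15×1 + 12×2 + 9×5 + 16×2 = 246
Yellow: 26×3 + 15×5 + 12×3 + 9×2 + 16×1 = 223
Blue: 26×4 + 15×4 + 12×4 + 9×1 + 16×3 = 269

Blue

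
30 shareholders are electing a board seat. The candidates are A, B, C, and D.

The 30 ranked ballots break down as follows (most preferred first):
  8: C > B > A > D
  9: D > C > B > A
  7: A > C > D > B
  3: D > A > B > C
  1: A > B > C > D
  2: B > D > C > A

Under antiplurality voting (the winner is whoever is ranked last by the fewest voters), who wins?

C

Last-place votes: A 11, B 7, C 3, D 9.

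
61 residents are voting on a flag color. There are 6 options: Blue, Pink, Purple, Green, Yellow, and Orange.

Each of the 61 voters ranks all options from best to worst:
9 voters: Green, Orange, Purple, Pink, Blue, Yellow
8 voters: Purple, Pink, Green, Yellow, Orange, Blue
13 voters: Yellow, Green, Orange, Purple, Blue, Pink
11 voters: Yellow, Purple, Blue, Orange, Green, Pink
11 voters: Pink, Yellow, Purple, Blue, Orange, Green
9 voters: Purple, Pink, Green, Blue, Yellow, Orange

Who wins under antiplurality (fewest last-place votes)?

Last-place votes: Blue 8, Pink 24, Purple 0, Green 11, Yellow 9, Orange 9.

Purple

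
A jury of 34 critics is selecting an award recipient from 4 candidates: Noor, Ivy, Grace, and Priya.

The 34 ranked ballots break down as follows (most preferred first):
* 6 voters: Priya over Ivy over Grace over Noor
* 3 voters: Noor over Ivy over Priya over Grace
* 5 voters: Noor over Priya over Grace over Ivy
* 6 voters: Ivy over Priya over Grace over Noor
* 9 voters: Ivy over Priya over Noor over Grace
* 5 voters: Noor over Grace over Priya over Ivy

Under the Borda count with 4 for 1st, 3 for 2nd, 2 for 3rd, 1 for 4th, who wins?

Noor: 6×1 + 3×4 + 5×4 + 6×1 + 9×2 + 5×4 = 82
Ivy: 6×3 + 3×3 + 5×1 + 6×4 + 9×4 + 5×1 = 97
Grace: 6×2 + 3×1 + 5×2 + 6×2 + 9×1 + 5×3 = 61
Priya: 6×4 + 3×2 + 5×3 + 6×3 + 9×3 + 5×2 = 100

Priya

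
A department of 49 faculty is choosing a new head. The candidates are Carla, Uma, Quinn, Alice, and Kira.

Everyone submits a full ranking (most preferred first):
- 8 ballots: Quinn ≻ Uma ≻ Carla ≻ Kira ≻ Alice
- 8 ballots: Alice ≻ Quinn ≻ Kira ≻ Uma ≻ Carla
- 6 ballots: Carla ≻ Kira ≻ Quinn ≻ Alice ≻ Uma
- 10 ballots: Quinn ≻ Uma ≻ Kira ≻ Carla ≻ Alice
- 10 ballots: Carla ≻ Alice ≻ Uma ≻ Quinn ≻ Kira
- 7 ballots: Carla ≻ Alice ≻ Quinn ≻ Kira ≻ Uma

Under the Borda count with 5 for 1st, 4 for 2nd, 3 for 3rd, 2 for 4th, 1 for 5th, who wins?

Quinn

Carla: 8×3 + 8×1 + 6×5 + 10×2 + 10×5 + 7×5 = 167
Uma: 8×4 + 8×2 + 6×1 + 10×4 + 10×3 + 7×1 = 131
Quinn: 8×5 + 8×4 + 6×3 + 10×5 + 10×2 + 7×3 = 181
Alice: 8×1 + 8×5 + 6×2 + 10×1 + 10×4 + 7×4 = 138
Kira: 8×2 + 8×3 + 6×4 + 10×3 + 10×1 + 7×2 = 118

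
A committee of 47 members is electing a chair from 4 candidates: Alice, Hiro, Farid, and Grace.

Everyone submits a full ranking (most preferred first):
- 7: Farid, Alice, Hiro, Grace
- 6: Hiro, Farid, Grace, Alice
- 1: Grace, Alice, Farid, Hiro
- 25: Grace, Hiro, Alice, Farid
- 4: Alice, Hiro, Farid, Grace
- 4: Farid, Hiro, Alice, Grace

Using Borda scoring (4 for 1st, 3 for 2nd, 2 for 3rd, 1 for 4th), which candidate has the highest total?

Alice: 7×3 + 6×1 + 1×3 + 25×2 + 4×4 + 4×2 = 104
Hiro: 7×2 + 6×4 + 1×1 + 25×3 + 4×3 + 4×3 = 138
Farid: 7×4 + 6×3 + 1×2 + 25×1 + 4×2 + 4×4 = 97
Grace: 7×1 + 6×2 + 1×4 + 25×4 + 4×1 + 4×1 = 131

Hiro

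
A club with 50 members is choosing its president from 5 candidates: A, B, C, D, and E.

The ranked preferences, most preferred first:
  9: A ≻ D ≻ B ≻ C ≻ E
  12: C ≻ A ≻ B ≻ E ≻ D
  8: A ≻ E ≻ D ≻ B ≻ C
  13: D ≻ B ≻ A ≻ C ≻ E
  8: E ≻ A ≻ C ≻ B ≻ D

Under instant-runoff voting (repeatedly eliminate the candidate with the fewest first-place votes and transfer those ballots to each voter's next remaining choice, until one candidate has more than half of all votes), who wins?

A

Round 1: A 17, B 0, C 12, D 13, E 8. B eliminated.
Round 2: A 17, C 12, D 13, E 8. E eliminated.
Round 3: A 25, C 12, D 13. C eliminated.
Round 4: A 37, D 13. A has a majority (≥26).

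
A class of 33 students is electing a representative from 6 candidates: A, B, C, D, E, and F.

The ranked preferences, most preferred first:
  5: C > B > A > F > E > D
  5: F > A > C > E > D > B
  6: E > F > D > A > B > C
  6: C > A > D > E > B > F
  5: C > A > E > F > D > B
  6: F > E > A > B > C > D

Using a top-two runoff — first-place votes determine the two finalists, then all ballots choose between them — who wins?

Round 1 first-place votes: A 0, B 0, C 16, D 0, E 6, F 11. C and F advance.
Runoff: C is ranked above F on 16 ballots, F above C on 17.

F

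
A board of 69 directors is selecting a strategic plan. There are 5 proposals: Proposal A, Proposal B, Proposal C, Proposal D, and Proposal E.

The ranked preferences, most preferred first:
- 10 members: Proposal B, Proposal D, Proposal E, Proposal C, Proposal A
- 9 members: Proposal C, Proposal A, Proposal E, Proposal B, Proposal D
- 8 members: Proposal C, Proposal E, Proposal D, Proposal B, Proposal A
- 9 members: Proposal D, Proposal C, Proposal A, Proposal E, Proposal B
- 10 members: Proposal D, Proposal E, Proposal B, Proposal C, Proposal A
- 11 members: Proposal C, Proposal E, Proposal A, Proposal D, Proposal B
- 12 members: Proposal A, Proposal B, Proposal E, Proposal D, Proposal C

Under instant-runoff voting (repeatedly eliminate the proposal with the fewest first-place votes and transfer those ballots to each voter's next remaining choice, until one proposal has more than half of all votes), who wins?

Proposal D

Round 1: Proposal A 12, Proposal B 10, Proposal C 28, Proposal D 19, Proposal E 0. Proposal E eliminated.
Round 2: Proposal A 12, Proposal B 10, Proposal C 28, Proposal D 19. Proposal B eliminated.
Round 3: Proposal A 12, Proposal C 28, Proposal D 29. Proposal A eliminated.
Round 4: Proposal C 28, Proposal D 41. Proposal D has a majority (≥35).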